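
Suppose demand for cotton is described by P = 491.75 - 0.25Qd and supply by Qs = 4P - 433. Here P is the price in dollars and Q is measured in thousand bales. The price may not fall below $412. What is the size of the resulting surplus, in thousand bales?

Rearranging demand gives Qd = 1967 - 4P. Setting quantity demanded equal to quantity supplied, 1967 - 4P = 4P - 433, gives P* = 300 and Q* = 767.
The floor of 412 is above the equilibrium price 300, so it binds.
At P = 412: Qd = 1967 - 4·412 = 319 and Qs = 4·412 - 433 = 1215.
Surplus = Qs - Qd = 1215 - 319 = 896.

896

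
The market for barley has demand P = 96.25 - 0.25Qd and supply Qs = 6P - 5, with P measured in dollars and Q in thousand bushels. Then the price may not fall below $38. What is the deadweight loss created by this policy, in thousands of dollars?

Rearranging demand gives Qd = 385 - 4P. Without the control the market clears where 385 - 4P = 6P - 5, i.e. P* = 39 and Q* = 229.
The floor of 38 is below the equilibrium price 39, so it is not binding; the market clears at P* = 39, Q* = 229.
Since the control does not bind, no trades are prevented and deadweight loss is zero.

0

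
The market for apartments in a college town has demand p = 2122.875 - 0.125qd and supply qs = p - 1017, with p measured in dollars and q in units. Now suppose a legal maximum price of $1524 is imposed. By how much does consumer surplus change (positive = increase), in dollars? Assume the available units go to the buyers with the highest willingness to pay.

Rearranging demand gives qd = 16983 - 8p. In a free market, 16983 - 8p = p - 1017 gives the equilibrium p* = 2000, q* = 983.
Since 1524 < 2000, the ceiling is binding.
At p = 1524: qd = 16983 - 8·1524 = 4791 and qs = 1524 - 1017 = 507.
Consumer surplus without the control is ½ · (2122.875 - 2000) · 983 = 60393.0625.
With the ceiling, 507 units are sold at 1524 (assume they go to the highest-value buyers). The demand price at q = 507 is 2059.5, so CS = ½ · [(2122.875 - 1524) + (2059.5 - 1524)] · 507 = 287564.0625.
Change in consumer surplus = 287564.0625 - 60393.0625 = 227171.

227171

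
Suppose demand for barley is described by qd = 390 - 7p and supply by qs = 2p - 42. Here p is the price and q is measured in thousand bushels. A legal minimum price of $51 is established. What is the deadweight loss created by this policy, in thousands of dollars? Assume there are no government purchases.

Without the control the market clears where 390 - 7p = 2p - 42, i.e. p* = 48 and q* = 54.
The floor of 51 is above the equilibrium price 48, so it binds.
At p = 51: qd = 390 - 7·51 = 33 and qs = 2·51 - 42 = 60.
Quantity traded falls to 33. At q = 33 the demand price is (390 - 33)/7 = 51 and the supply price is (42 + 33)/2 = 37.5.
Deadweight loss = ½ · (51 - 37.5) · (54 - 33) = ½ · 13.5 · 21 = 141.75.

141.75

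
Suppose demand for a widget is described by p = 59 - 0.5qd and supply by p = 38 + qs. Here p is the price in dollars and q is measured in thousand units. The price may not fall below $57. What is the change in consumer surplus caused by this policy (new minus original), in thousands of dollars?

-45

Rearranging demand gives qd = 118 - 2p; rearranging supply gives qs = p - 38. Setting quantity demanded equal to quantity supplied, 118 - 2p = p - 38, gives p* = 52 and q* = 14.
Since 57 > 52, the floor is binding.
At p = 57: qd = 118 - 2·57 = 4 and qs = 57 - 38 = 19.
Consumer surplus without the control is ½ · (59 - 52) · 14 = 49.
With the floor, consumers buy 4 units at 57, so CS = ½ · (59 - 57) · 4 = 4.
Change in consumer surplus = 4 - 49 = -45.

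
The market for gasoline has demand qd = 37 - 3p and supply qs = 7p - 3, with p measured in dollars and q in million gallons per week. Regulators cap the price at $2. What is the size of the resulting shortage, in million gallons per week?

Equilibrium: 37 - 3p = 7p - 3, so 40 = 10p and p* = 4, q* = 25.
Since 2 < 4, the ceiling is binding.
At p = 2: qd = 37 - 3·2 = 31 and qs = 7·2 - 3 = 11.
Shortage = qd - qs = 31 - 11 = 20.

20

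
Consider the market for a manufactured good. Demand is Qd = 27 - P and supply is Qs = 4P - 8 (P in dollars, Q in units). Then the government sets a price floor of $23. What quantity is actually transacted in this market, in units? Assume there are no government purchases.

4

Without the control the market clears where 27 - P = 4P - 8, i.e. P* = 7 and Q* = 20.
Since 23 > 7, the floor is binding.
At P = 23: Qd = 27 - 23 = 4 and Qs = 4·23 - 8 = 84.
The quantity actually transacted is the short side, demand: 4.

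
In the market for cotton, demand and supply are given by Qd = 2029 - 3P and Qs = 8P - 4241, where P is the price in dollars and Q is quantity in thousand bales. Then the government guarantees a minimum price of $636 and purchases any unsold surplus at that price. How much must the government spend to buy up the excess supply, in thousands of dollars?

461736

Setting quantity demanded equal to quantity supplied, 2029 - 3P = 8P - 4241, gives P* = 570 and Q* = 319.
The floor of 636 is above the equilibrium price 570, so it binds.
At P = 636: Qd = 2029 - 3·636 = 121 and Qs = 8·636 - 4241 = 847.
Surplus = Qs - Qd = 726.
Government expenditure = surplus × support price = 726 × 636 = 461736.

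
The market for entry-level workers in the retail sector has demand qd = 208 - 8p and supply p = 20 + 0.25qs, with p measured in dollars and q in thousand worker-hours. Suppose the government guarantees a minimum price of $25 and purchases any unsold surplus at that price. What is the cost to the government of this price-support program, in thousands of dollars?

Rearranging supply gives qs = 4p - 80. Setting quantity demanded equal to quantity supplied, 208 - 8p = 4p - 80, gives p* = 24 and q* = 16.
Because the floor (25) lies above the market-clearing price, it is binding.
At p = 25: qd = 208 - 8·25 = 8 and qs = 4·25 - 80 = 20.
Surplus = qs - qd = 12.
Government expenditure = surplus × support price = 12 × 25 = 300.

300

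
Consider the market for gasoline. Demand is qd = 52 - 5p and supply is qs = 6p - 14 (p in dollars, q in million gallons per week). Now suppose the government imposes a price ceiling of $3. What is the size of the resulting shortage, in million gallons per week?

33

Setting quantity demanded equal to quantity supplied, 52 - 5p = 6p - 14, gives p* = 6 and q* = 22.
Since 3 < 6, the ceiling is binding.
At p = 3: qd = 52 - 5·3 = 37 and qs = 6·3 - 14 = 4.
Shortage = qd - qs = 37 - 4 = 33.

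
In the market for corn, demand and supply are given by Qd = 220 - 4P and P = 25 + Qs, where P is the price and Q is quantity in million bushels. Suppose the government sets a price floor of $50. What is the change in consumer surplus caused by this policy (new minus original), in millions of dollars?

Rearranging supply gives Qs = P - 25. In a free market, 220 - 4P = P - 25 gives the equilibrium P* = 49, Q* = 24.
Because the floor (50) lies above the market-clearing price, it is binding.
At P = 50: Qd = 220 - 4·50 = 20 and Qs = 50 - 25 = 25.
Consumer surplus without the control is ½ · (55 - 49) · 24 = 72.
With the floor, consumers buy 20 units at 50, so CS = ½ · (55 - 50) · 20 = 50.
Change in consumer surplus = 50 - 72 = -22.

-22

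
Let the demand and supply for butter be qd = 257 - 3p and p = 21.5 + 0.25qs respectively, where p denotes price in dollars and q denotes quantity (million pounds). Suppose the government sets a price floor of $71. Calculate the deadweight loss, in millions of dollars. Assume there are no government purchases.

1270.5

Rearranging supply gives qs = 4p - 86. Setting quantity demanded equal to quantity supplied, 257 - 3p = 4p - 86, gives p* = 49 and q* = 110.
Since 71 > 49, the floor is binding.
At p = 71: qd = 257 - 3·71 = 44 and qs = 4·71 - 86 = 198.
Quantity traded falls to 44. At q = 44 the demand price is (257 - 44)/3 = 71 and the supply price is (86 + 44)/4 = 32.5.
Deadweight loss = ½ · (71 - 32.5) · (110 - 44) = ½ · 38.5 · 66 = 1270.5.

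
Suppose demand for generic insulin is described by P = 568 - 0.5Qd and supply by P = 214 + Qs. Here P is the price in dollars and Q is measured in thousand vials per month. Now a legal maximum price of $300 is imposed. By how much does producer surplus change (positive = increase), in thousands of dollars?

-24150

Rearranging demand gives Qd = 1136 - 2P; rearranging supply gives Qs = P - 214. Without the control the market clears where 1136 - 2P = P - 214, i.e. P* = 450 and Q* = 236.
Since 300 < 450, the ceiling is binding.
At P = 300: Qd = 1136 - 2·300 = 536 and Qs = 300 - 214 = 86.
Producer surplus without the control is ½ · (450 - 214) · 236 = 27848.
With the ceiling, producers sell 86 units at 300, so PS = ½ · (300 - 214) · 86 = 3698.
Change in producer surplus = 3698 - 27848 = -24150.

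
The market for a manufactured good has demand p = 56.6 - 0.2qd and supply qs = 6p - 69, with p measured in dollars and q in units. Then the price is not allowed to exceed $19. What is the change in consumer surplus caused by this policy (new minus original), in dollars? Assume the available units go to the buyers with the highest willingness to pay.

Rearranging demand gives qd = 283 - 5p. Without the control the market clears where 283 - 5p = 6p - 69, i.e. p* = 32 and q* = 123.
Since 19 < 32, the ceiling is binding.
At p = 19: qd = 283 - 5·19 = 188 and qs = 6·19 - 69 = 45.
Consumer surplus without the control is ½ · (56.6 - 32) · 123 = 1512.9.
With the ceiling, 45 units are sold at 19 (assume they go to the highest-value buyers). The demand price at q = 45 is 47.6, so CS = ½ · [(56.6 - 19) + (47.6 - 19)] · 45 = 1489.5.
Change in consumer surplus = 1489.5 - 1512.9 = -23.4.

-23.4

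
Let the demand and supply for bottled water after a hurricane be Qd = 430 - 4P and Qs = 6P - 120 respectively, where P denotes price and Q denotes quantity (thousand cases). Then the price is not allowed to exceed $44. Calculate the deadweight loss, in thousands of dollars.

Setting quantity demanded equal to quantity supplied, 430 - 4P = 6P - 120, gives P* = 55 and Q* = 210.
Since 44 < 55, the ceiling is binding.
At P = 44: Qd = 430 - 4·44 = 254 and Qs = 6·44 - 120 = 144.
Quantity traded falls to 144. At Q = 144 the demand price is (430 - 144)/4 = 71.5 and the supply price is (120 + 144)/6 = 44.
Deadweight loss = ½ · (71.5 - 44) · (210 - 144) = ½ · 27.5 · 66 = 907.5.

907.5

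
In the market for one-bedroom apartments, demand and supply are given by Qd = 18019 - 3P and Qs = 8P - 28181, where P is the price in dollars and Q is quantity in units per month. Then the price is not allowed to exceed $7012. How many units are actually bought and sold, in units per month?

Without the control the market clears where 18019 - 3P = 8P - 28181, i.e. P* = 4200 and Q* = 5419.
The ceiling of 7012 is above the equilibrium price 4200, so it is not binding; the market clears at P* = 4200, Q* = 5419.

5419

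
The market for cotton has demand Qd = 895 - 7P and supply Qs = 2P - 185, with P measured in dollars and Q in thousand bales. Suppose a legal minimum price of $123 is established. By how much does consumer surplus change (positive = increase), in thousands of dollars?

-133.5

Without the control the market clears where 895 - 7P = 2P - 185, i.e. P* = 120 and Q* = 55.
Since 123 > 120, the floor is binding.
At P = 123: Qd = 895 - 7·123 = 34 and Qs = 2·123 - 185 = 61.
Consumer surplus without the control is ½ · (895/7 - 120) · 55 = 3025/14.
With the floor, consumers buy 34 units at 123, so CS = ½ · (895/7 - 123) · 34 = 578/7.
Change in consumer surplus = 578/7 - 3025/14 = -133.5.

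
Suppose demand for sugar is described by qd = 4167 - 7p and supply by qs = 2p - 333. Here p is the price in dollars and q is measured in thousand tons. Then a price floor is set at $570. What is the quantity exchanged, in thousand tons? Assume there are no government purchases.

Without the control the market clears where 4167 - 7p = 2p - 333, i.e. p* = 500 and q* = 667.
Because the floor (570) lies above the market-clearing price, it is binding.
At p = 570: qd = 4167 - 7·570 = 177 and qs = 2·570 - 333 = 807.
The quantity actually transacted is the short side, demand: 177.

177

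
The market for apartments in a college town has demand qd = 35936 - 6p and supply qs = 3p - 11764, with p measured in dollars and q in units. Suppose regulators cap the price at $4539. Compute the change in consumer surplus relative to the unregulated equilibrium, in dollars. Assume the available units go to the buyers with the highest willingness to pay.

975792.25

Without the control the market clears where 35936 - 6p = 3p - 11764, i.e. p* = 5300 and q* = 4136.
Since 4539 < 5300, the ceiling is binding.
At p = 4539: qd = 35936 - 6·4539 = 8702 and qs = 3·4539 - 11764 = 1853.
Consumer surplus without the control is ½ · (17968/3 - 5300) · 4136 = 4276624/3.
With the ceiling, 1853 units are sold at 4539 (assume they go to the highest-value buyers). The demand price at q = 1853 is 5680.5, so CS = ½ · [(17968/3 - 4539) + (5680.5 - 4539)] · 1853 = 28816003/12.
Change in consumer surplus = 28816003/12 - 4276624/3 = 975792.25.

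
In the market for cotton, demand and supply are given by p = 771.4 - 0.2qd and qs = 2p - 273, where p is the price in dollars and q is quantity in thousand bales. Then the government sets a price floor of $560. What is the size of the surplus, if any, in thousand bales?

0

Rearranging demand gives qd = 3857 - 5p. In a free market, 3857 - 5p = 2p - 273 gives the equilibrium p* = 590, q* = 907.
Since 560 is below p* = 590, the floor does not bind and the free-market outcome prevails.
Since the control does not bind, there is no surplus.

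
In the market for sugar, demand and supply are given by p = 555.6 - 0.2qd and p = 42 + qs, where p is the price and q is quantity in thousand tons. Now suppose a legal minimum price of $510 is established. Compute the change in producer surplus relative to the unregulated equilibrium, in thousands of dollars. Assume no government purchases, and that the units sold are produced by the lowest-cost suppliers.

-10880

Rearranging demand gives qd = 2778 - 5p; rearranging supply gives qs = p - 42. Without the control the market clears where 2778 - 5p = p - 42, i.e. p* = 470 and q* = 428.
Since 510 > 470, the floor is binding.
At p = 510: qd = 2778 - 5·510 = 228 and qs = 510 - 42 = 468.
Producer surplus without the control is ½ · (470 - 42) · 428 = 91592.
With the floor, 228 units are sold at 510. The supply price at q = 228 is 270, so PS = ½ · [(510 - 42) + (510 - 270)] · 228 = 80712.
Change in producer surplus = 80712 - 91592 = -10880.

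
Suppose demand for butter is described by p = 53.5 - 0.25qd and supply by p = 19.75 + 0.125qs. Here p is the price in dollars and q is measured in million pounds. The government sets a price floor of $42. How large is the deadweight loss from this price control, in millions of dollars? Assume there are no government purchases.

363

Rearranging demand gives qd = 214 - 4p; rearranging supply gives qs = 8p - 158. Equilibrium: 214 - 4p = 8p - 158, so 372 = 12p and p* = 31, q* = 90.
The floor of 42 is above the equilibrium price 31, so it binds.
At p = 42: qd = 214 - 4·42 = 46 and qs = 8·42 - 158 = 178.
Quantity traded falls to 46. At q = 46 the demand price is (214 - 46)/4 = 42 and the supply price is (158 + 46)/8 = 25.5.
Deadweight loss = ½ · (42 - 25.5) · (90 - 46) = ½ · 16.5 · 44 = 363.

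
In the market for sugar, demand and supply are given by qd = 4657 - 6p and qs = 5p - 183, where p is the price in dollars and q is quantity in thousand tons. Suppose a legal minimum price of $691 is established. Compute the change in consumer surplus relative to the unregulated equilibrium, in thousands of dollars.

-317264

Equilibrium: 4657 - 6p = 5p - 183, so 4840 = 11p and p* = 440, q* = 2017.
Because the floor (691) lies above the market-clearing price, it is binding.
At p = 691: qd = 4657 - 6·691 = 511 and qs = 5·691 - 183 = 3272.
Consumer surplus without the control is ½ · (4657/6 - 440) · 2017 = 4068289/12.
With the floor, consumers buy 511 units at 691, so CS = ½ · (4657/6 - 691) · 511 = 261121/12.
Change in consumer surplus = 261121/12 - 4068289/12 = -317264.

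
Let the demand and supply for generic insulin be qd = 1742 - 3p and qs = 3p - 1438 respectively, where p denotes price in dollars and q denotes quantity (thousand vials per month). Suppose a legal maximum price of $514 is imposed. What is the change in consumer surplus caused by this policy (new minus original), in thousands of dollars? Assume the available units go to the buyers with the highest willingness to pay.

Setting quantity demanded equal to quantity supplied, 1742 - 3p = 3p - 1438, gives p* = 530 and q* = 152.
The ceiling of 514 is below the equilibrium price 530, so it binds.
At p = 514: qd = 1742 - 3·514 = 200 and qs = 3·514 - 1438 = 104.
Consumer surplus without the control is ½ · (1742/3 - 530) · 152 = 11552/3.
With the ceiling, 104 units are sold at 514 (assume they go to the highest-value buyers). The demand price at q = 104 is 546, so CS = ½ · [(1742/3 - 514) + (546 - 514)] · 104 = 15392/3.
Change in consumer surplus = 15392/3 - 11552/3 = 1280.

1280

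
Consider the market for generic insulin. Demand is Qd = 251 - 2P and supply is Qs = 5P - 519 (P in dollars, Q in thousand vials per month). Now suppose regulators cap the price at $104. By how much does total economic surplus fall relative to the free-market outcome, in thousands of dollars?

315

Setting quantity demanded equal to quantity supplied, 251 - 2P = 5P - 519, gives P* = 110 and Q* = 31.
The ceiling of 104 is below the equilibrium price 110, so it binds.
At P = 104: Qd = 251 - 2·104 = 43 and Qs = 5·104 - 519 = 1.
Quantity traded falls to 1. At Q = 1 the demand price is (251 - 1)/2 = 125 and the supply price is (519 + 1)/5 = 104.
Deadweight loss = ½ · (125 - 104) · (31 - 1) = ½ · 21 · 30 = 315.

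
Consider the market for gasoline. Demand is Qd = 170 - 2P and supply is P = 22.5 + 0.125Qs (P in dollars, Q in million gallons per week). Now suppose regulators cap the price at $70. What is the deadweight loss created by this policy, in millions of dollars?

0

Rearranging supply gives Qs = 8P - 180. In a free market, 170 - 2P = 8P - 180 gives the equilibrium P* = 35, Q* = 100.
Since 70 is above P* = 35, the ceiling does not bind and the free-market outcome prevails.
Since the control does not bind, no trades are prevented and deadweight loss is zero.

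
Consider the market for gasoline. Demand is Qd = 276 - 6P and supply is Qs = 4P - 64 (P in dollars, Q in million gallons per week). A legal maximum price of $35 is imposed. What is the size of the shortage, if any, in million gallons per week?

0

Without the control the market clears where 276 - 6P = 4P - 64, i.e. P* = 34 and Q* = 72.
The ceiling of 35 is above the equilibrium price 34, so it is not binding; the market clears at P* = 34, Q* = 72.
Since the control does not bind, there is no shortage.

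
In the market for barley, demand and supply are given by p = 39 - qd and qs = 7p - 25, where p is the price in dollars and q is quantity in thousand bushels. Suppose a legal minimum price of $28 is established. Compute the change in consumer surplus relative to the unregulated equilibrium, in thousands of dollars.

-420

Rearranging demand gives qd = 39 - p. In a free market, 39 - p = 7p - 25 gives the equilibrium p* = 8, q* = 31.
Since 28 > 8, the floor is binding.
At p = 28: qd = 39 - 28 = 11 and qs = 7·28 - 25 = 171.
Consumer surplus without the control is ½ · (39 - 8) · 31 = 480.5.
With the floor, consumers buy 11 units at 28, so CS = ½ · (39 - 28) · 11 = 60.5.
Change in consumer surplus = 60.5 - 480.5 = -420.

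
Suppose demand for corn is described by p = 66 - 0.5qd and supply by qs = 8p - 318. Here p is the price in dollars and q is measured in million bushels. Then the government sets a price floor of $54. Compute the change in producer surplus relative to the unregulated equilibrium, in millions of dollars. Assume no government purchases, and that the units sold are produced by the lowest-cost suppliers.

Rearranging demand gives qd = 132 - 2p. Equilibrium: 132 - 2p = 8p - 318, so 450 = 10p and p* = 45, q* = 42.
The floor of 54 is above the equilibrium price 45, so it binds.
At p = 54: qd = 132 - 2·54 = 24 and qs = 8·54 - 318 = 114.
Producer surplus without the control is ½ · (45 - 39.75) · 42 = 110.25.
With the floor, 24 units are sold at 54. The supply price at q = 24 is 42.75, so PS = ½ · [(54 - 39.75) + (54 - 42.75)] · 24 = 306.
Change in producer surplus = 306 - 110.25 = 195.75.

195.75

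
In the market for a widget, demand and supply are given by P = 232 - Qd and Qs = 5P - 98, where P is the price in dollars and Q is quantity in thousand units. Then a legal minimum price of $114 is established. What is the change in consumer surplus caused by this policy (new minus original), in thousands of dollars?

-8702.5

Rearranging demand gives Qd = 232 - P. Equilibrium: 232 - P = 5P - 98, so 330 = 6P and P* = 55, Q* = 177.
Because the floor (114) lies above the market-clearing price, it is binding.
At P = 114: Qd = 232 - 114 = 118 and Qs = 5·114 - 98 = 472.
Consumer surplus without the control is ½ · (232 - 55) · 177 = 15664.5.
With the floor, consumers buy 118 units at 114, so CS = ½ · (232 - 114) · 118 = 6962.
Change in consumer surplus = 6962 - 15664.5 = -8702.5.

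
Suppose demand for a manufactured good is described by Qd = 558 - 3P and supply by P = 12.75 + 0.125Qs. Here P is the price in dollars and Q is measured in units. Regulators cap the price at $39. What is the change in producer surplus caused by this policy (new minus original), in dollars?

-6174

Rearranging supply gives Qs = 8P - 102. In a free market, 558 - 3P = 8P - 102 gives the equilibrium P* = 60, Q* = 378.
Since 39 < 60, the ceiling is binding.
At P = 39: Qd = 558 - 3·39 = 441 and Qs = 8·39 - 102 = 210.
Producer surplus without the control is ½ · (60 - 12.75) · 378 = 8930.25.
With the ceiling, producers sell 210 units at 39, so PS = ½ · (39 - 12.75) · 210 = 2756.25.
Change in producer surplus = 2756.25 - 8930.25 = -6174.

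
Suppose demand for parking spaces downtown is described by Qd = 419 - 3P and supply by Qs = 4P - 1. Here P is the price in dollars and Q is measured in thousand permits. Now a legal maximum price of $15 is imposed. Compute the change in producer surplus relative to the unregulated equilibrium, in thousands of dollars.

-6705

Equilibrium: 419 - 3P = 4P - 1, so 420 = 7P and P* = 60, Q* = 239.
Since 15 < 60, the ceiling is binding.
At P = 15: Qd = 419 - 3·15 = 374 and Qs = 4·15 - 1 = 59.
Producer surplus without the control is ½ · (60 - 0.25) · 239 = 7140.125.
With the ceiling, producers sell 59 units at 15, so PS = ½ · (15 - 0.25) · 59 = 435.125.
Change in producer surplus = 435.125 - 7140.125 = -6705.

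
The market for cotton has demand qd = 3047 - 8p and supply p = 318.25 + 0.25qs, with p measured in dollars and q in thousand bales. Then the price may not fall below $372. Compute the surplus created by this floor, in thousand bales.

144

Rearranging supply gives qs = 4p - 1273. Without the control the market clears where 3047 - 8p = 4p - 1273, i.e. p* = 360 and q* = 167.
Since 372 > 360, the floor is binding.
At p = 372: qd = 3047 - 8·372 = 71 and qs = 4·372 - 1273 = 215.
Surplus = qs - qd = 215 - 71 = 144.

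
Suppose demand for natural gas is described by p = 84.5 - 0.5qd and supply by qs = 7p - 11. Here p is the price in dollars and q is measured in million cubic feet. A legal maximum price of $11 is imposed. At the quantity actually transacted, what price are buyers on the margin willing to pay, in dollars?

Rearranging demand gives qd = 169 - 2p. Setting quantity demanded equal to quantity supplied, 169 - 2p = 7p - 11, gives p* = 20 and q* = 129.
Because the ceiling (11) lies below the market-clearing price, it is binding.
At p = 11: qd = 169 - 2·11 = 147 and qs = 7·11 - 11 = 66.
Only 66 units reach the market. On the demand curve, the marginal buyer's willingness to pay at q = 66 is (169 - 66)/2 = 51.5.

51.5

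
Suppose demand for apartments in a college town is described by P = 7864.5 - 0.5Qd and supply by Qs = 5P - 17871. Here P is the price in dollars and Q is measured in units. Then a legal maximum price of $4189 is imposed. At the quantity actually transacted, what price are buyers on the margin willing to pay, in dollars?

Rearranging demand gives Qd = 15729 - 2P. Equilibrium: 15729 - 2P = 5P - 17871, so 33600 = 7P and P* = 4800, Q* = 6129.
The ceiling of 4189 is below the equilibrium price 4800, so it binds.
At P = 4189: Qd = 15729 - 2·4189 = 7351 and Qs = 5·4189 - 17871 = 3074.
Only 3074 units reach the market. On the demand curve, the marginal buyer's willingness to pay at Q = 3074 is (15729 - 3074)/2 = 6327.5.

6327.5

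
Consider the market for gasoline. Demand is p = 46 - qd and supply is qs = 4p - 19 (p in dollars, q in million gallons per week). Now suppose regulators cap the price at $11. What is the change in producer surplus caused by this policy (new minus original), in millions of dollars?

-58

Rearranging demand gives qd = 46 - p. Setting quantity demanded equal to quantity supplied, 46 - p = 4p - 19, gives p* = 13 and q* = 33.
Because the ceiling (11) lies below the market-clearing price, it is binding.
At p = 11: qd = 46 - 11 = 35 and qs = 4·11 - 19 = 25.
Producer surplus without the control is ½ · (13 - 4.75) · 33 = 136.125.
With the ceiling, producers sell 25 units at 11, so PS = ½ · (11 - 4.75) · 25 = 78.125.
Change in producer surplus = 78.125 - 136.125 = -58.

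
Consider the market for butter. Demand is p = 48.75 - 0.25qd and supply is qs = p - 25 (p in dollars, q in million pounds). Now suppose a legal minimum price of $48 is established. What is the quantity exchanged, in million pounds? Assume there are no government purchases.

Rearranging demand gives qd = 195 - 4p. Setting quantity demanded equal to quantity supplied, 195 - 4p = p - 25, gives p* = 44 and q* = 19.
Because the floor (48) lies above the market-clearing price, it is binding.
At p = 48: qd = 195 - 4·48 = 3 and qs = 48 - 25 = 23.
The quantity actually transacted is the short side, demand: 3.

3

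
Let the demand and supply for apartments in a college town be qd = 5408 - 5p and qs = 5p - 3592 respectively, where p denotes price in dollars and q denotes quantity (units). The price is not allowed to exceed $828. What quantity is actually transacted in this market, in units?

Setting quantity demanded equal to quantity supplied, 5408 - 5p = 5p - 3592, gives p* = 900 and q* = 908.
Because the ceiling (828) lies below the market-clearing price, it is binding.
At p = 828: qd = 5408 - 5·828 = 1268 and qs = 5·828 - 3592 = 548.
The quantity actually transacted is the short side, supply: 548.

548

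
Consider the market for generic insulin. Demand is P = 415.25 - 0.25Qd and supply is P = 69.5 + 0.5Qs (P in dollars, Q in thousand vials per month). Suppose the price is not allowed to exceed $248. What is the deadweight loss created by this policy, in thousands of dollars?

Rearranging demand gives Qd = 1661 - 4P; rearranging supply gives Qs = 2P - 139. In a free market, 1661 - 4P = 2P - 139 gives the equilibrium P* = 300, Q* = 461.
Since 248 < 300, the ceiling is binding.
At P = 248: Qd = 1661 - 4·248 = 669 and Qs = 2·248 - 139 = 357.
Quantity traded falls to 357. At Q = 357 the demand price is (1661 - 357)/4 = 326 and the supply price is (139 + 357)/2 = 248.
Deadweight loss = ½ · (326 - 248) · (461 - 357) = ½ · 78 · 104 = 4056.

4056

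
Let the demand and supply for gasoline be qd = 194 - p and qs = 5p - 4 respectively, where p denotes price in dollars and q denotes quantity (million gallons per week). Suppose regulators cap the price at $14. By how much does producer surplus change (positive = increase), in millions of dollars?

In a free market, 194 - p = 5p - 4 gives the equilibrium p* = 33, q* = 161.
Since 14 < 33, the ceiling is binding.
At p = 14: qd = 194 - 14 = 180 and qs = 5·14 - 4 = 66.
Producer surplus without the control is ½ · (33 - 0.8) · 161 = 2592.1.
With the ceiling, producers sell 66 units at 14, so PS = ½ · (14 - 0.8) · 66 = 435.6.
Change in producer surplus = 435.6 - 2592.1 = -2156.5.

-2156.5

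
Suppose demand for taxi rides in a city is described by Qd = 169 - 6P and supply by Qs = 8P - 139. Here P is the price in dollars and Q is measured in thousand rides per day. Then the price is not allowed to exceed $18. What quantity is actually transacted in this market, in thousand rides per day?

5

Without the control the market clears where 169 - 6P = 8P - 139, i.e. P* = 22 and Q* = 37.
Since 18 < 22, the ceiling is binding.
At P = 18: Qd = 169 - 6·18 = 61 and Qs = 8·18 - 139 = 5.
The quantity actually transacted is the short side, supply: 5.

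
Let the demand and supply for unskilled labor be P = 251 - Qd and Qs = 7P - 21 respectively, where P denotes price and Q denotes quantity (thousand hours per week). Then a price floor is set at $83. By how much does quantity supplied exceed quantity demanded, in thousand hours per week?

392

Rearranging demand gives Qd = 251 - P. Equilibrium: 251 - P = 7P - 21, so 272 = 8P and P* = 34, Q* = 217.
Since 83 > 34, the floor is binding.
At P = 83: Qd = 251 - 83 = 168 and Qs = 7·83 - 21 = 560.
Surplus = Qs - Qd = 560 - 168 = 392.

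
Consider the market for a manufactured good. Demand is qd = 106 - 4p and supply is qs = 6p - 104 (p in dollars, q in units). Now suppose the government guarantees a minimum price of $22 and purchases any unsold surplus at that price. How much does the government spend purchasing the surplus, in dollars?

Setting quantity demanded equal to quantity supplied, 106 - 4p = 6p - 104, gives p* = 21 and q* = 22.
Because the floor (22) lies above the market-clearing price, it is binding.
At p = 22: qd = 106 - 4·22 = 18 and qs = 6·22 - 104 = 28.
Surplus = qs - qd = 10.
Government expenditure = surplus × support price = 10 × 22 = 220.

220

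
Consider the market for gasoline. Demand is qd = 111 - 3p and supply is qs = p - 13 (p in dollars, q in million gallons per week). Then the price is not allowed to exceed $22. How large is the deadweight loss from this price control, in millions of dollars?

54

In a free market, 111 - 3p = p - 13 gives the equilibrium p* = 31, q* = 18.
Since 22 < 31, the ceiling is binding.
At p = 22: qd = 111 - 3·22 = 45 and qs = 22 - 13 = 9.
Quantity traded falls to 9. At q = 9 the demand price is (111 - 9)/3 = 34 and the supply price is 13 + 9 = 22.
Deadweight loss = ½ · (34 - 22) · (18 - 9) = ½ · 12 · 9 = 54.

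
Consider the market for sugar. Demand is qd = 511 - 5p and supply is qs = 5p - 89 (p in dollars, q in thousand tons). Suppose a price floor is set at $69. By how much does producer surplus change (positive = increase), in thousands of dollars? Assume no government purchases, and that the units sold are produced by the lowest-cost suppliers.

1291.5

Without the control the market clears where 511 - 5p = 5p - 89, i.e. p* = 60 and q* = 211.
The floor of 69 is above the equilibrium price 60, so it binds.
At p = 69: qd = 511 - 5·69 = 166 and qs = 5·69 - 89 = 256.
Producer surplus without the control is ½ · (60 - 17.8) · 211 = 4452.1.
With the floor, 166 units are sold at 69. The supply price at q = 166 is 51, so PS = ½ · [(69 - 17.8) + (69 - 51)] · 166 = 5743.6.
Change in producer surplus = 5743.6 - 4452.1 = 1291.5.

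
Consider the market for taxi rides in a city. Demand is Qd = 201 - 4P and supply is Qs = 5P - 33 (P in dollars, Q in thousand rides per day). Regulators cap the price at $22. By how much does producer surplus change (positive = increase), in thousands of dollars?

-348

Equilibrium: 201 - 4P = 5P - 33, so 234 = 9P and P* = 26, Q* = 97.
The ceiling of 22 is below the equilibrium price 26, so it binds.
At P = 22: Qd = 201 - 4·22 = 113 and Qs = 5·22 - 33 = 77.
Producer surplus without the control is ½ · (26 - 6.6) · 97 = 940.9.
With the ceiling, producers sell 77 units at 22, so PS = ½ · (22 - 6.6) · 77 = 592.9.
Change in producer surplus = 592.9 - 940.9 = -348.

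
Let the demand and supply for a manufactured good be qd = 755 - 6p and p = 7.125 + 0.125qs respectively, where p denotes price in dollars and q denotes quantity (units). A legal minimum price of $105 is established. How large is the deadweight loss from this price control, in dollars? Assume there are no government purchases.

Rearranging supply gives qs = 8p - 57. Setting quantity demanded equal to quantity supplied, 755 - 6p = 8p - 57, gives p* = 58 and q* = 407.
Since 105 > 58, the floor is binding.
At p = 105: qd = 755 - 6·105 = 125 and qs = 8·105 - 57 = 783.
Quantity traded falls to 125. At q = 125 the demand price is (755 - 125)/6 = 105 and the supply price is (57 + 125)/8 = 22.75.
Deadweight loss = ½ · (105 - 22.75) · (407 - 125) = ½ · 82.25 · 282 = 11597.25.

11597.25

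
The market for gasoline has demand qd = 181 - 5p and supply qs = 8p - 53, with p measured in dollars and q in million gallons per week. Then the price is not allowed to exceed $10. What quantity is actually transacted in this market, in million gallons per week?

Without the control the market clears where 181 - 5p = 8p - 53, i.e. p* = 18 and q* = 91.
Since 10 < 18, the ceiling is binding.
At p = 10: qd = 181 - 5·10 = 131 and qs = 8·10 - 53 = 27.
The quantity actually transacted is the short side, supply: 27.

27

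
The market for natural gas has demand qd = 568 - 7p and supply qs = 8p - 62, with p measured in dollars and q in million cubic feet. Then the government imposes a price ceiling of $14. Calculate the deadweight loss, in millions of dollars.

Setting quantity demanded equal to quantity supplied, 568 - 7p = 8p - 62, gives p* = 42 and q* = 274.
Since 14 < 42, the ceiling is binding.
At p = 14: qd = 568 - 7·14 = 470 and qs = 8·14 - 62 = 50.
Quantity traded falls to 50. At q = 50 the demand price is (568 - 50)/7 = 74 and the supply price is (62 + 50)/8 = 14.
Deadweight loss = ½ · (74 - 14) · (274 - 50) = ½ · 60 · 224 = 6720.

6720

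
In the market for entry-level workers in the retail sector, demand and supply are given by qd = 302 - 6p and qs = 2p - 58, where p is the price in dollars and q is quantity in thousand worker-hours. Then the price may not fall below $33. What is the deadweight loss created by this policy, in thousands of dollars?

0

Setting quantity demanded equal to quantity supplied, 302 - 6p = 2p - 58, gives p* = 45 and q* = 32.
Since 33 is below p* = 45, the floor does not bind and the free-market outcome prevails.
Since the control does not bind, no trades are prevented and deadweight loss is zero.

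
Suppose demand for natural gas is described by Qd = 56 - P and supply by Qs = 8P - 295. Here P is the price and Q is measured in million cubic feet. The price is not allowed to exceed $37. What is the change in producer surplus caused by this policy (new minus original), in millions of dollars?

Setting quantity demanded equal to quantity supplied, 56 - P = 8P - 295, gives P* = 39 and Q* = 17.
Since 37 < 39, the ceiling is binding.
At P = 37: Qd = 56 - 37 = 19 and Qs = 8·37 - 295 = 1.
Producer surplus without the control is ½ · (39 - 36.875) · 17 = 18.0625.
With the ceiling, producers sell 1 units at 37, so PS = ½ · (37 - 36.875) · 1 = 0.0625.
Change in producer surplus = 0.0625 - 18.0625 = -18.

-18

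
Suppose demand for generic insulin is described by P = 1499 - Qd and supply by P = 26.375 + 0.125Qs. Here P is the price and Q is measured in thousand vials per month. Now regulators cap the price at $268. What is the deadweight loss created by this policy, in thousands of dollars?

0

Rearranging demand gives Qd = 1499 - P; rearranging supply gives Qs = 8P - 211. Without the control the market clears where 1499 - P = 8P - 211, i.e. P* = 190 and Q* = 1309.
Since 268 is above P* = 190, the ceiling does not bind and the free-market outcome prevails.
Since the control does not bind, no trades are prevented and deadweight loss is zero.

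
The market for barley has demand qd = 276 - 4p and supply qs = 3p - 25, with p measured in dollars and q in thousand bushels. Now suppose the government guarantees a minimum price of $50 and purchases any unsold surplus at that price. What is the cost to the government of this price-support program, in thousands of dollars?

Without the control the market clears where 276 - 4p = 3p - 25, i.e. p* = 43 and q* = 104.
Since 50 > 43, the floor is binding.
At p = 50: qd = 276 - 4·50 = 76 and qs = 3·50 - 25 = 125.
Surplus = qs - qd = 49.
Government expenditure = surplus × support price = 49 × 50 = 2450.

2450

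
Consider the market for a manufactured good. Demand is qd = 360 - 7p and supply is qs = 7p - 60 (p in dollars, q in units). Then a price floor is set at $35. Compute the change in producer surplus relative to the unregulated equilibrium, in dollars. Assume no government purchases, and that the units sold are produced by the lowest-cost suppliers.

Equilibrium: 360 - 7p = 7p - 60, so 420 = 14p and p* = 30, q* = 150.
Because the floor (35) lies above the market-clearing price, it is binding.
At p = 35: qd = 360 - 7·35 = 115 and qs = 7·35 - 60 = 185.
Producer surplus without the control is ½ · (30 - 60/7) · 150 = 11250/7.
With the floor, 115 units are sold at 35. The supply price at q = 115 is 25, so PS = ½ · [(35 - 60/7) + (35 - 25)] · 115 = 29325/14.
Change in producer surplus = 29325/14 - 11250/7 = 487.5.

487.5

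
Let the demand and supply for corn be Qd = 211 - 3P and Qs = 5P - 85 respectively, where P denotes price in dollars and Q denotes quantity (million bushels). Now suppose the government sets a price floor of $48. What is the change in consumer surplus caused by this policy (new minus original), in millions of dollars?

Setting quantity demanded equal to quantity supplied, 211 - 3P = 5P - 85, gives P* = 37 and Q* = 100.
Since 48 > 37, the floor is binding.
At P = 48: Qd = 211 - 3·48 = 67 and Qs = 5·48 - 85 = 155.
Consumer surplus without the control is ½ · (211/3 - 37) · 100 = 5000/3.
With the floor, consumers buy 67 units at 48, so CS = ½ · (211/3 - 48) · 67 = 4489/6.
Change in consumer surplus = 4489/6 - 5000/3 = -918.5.

-918.5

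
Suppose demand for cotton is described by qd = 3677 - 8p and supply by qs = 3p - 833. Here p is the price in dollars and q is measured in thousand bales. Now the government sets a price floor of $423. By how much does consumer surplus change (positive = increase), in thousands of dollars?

Setting quantity demanded equal to quantity supplied, 3677 - 8p = 3p - 833, gives p* = 410 and q* = 397.
Since 423 > 410, the floor is binding.
At p = 423: qd = 3677 - 8·423 = 293 and qs = 3·423 - 833 = 436.
Consumer surplus without the control is ½ · (459.625 - 410) · 397 = 9850.5625.
With the floor, consumers buy 293 units at 423, so CS = ½ · (459.625 - 423) · 293 = 5365.5625.
Change in consumer surplus = 5365.5625 - 9850.5625 = -4485.

-4485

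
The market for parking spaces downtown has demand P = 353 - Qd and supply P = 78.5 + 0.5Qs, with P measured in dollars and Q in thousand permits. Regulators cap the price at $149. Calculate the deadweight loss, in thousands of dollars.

1323

Rearranging demand gives Qd = 353 - P; rearranging supply gives Qs = 2P - 157. Without the control the market clears where 353 - P = 2P - 157, i.e. P* = 170 and Q* = 183.
The ceiling of 149 is below the equilibrium price 170, so it binds.
At P = 149: Qd = 353 - 149 = 204 and Qs = 2·149 - 157 = 141.
Quantity traded falls to 141. At Q = 141 the demand price is 353 - 141 = 212 and the supply price is (157 + 141)/2 = 149.
Deadweight loss = ½ · (212 - 149) · (183 - 141) = ½ · 63 · 42 = 1323.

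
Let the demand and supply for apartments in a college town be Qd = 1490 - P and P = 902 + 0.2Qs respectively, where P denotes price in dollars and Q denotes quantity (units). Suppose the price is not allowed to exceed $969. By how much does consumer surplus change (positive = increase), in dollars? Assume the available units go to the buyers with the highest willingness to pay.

-1627.5

Rearranging supply gives Qs = 5P - 4510. In a free market, 1490 - P = 5P - 4510 gives the equilibrium P* = 1000, Q* = 490.
Since 969 < 1000, the ceiling is binding.
At P = 969: Qd = 1490 - 969 = 521 and Qs = 5·969 - 4510 = 335.
Consumer surplus without the control is ½ · (1490 - 1000) · 490 = 120050.
With the ceiling, 335 units are sold at 969 (assume they go to the highest-value buyers). The demand price at Q = 335 is 1155, so CS = ½ · [(1490 - 969) + (1155 - 969)] · 335 = 118422.5.
Change in consumer surplus = 118422.5 - 120050 = -1627.5.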